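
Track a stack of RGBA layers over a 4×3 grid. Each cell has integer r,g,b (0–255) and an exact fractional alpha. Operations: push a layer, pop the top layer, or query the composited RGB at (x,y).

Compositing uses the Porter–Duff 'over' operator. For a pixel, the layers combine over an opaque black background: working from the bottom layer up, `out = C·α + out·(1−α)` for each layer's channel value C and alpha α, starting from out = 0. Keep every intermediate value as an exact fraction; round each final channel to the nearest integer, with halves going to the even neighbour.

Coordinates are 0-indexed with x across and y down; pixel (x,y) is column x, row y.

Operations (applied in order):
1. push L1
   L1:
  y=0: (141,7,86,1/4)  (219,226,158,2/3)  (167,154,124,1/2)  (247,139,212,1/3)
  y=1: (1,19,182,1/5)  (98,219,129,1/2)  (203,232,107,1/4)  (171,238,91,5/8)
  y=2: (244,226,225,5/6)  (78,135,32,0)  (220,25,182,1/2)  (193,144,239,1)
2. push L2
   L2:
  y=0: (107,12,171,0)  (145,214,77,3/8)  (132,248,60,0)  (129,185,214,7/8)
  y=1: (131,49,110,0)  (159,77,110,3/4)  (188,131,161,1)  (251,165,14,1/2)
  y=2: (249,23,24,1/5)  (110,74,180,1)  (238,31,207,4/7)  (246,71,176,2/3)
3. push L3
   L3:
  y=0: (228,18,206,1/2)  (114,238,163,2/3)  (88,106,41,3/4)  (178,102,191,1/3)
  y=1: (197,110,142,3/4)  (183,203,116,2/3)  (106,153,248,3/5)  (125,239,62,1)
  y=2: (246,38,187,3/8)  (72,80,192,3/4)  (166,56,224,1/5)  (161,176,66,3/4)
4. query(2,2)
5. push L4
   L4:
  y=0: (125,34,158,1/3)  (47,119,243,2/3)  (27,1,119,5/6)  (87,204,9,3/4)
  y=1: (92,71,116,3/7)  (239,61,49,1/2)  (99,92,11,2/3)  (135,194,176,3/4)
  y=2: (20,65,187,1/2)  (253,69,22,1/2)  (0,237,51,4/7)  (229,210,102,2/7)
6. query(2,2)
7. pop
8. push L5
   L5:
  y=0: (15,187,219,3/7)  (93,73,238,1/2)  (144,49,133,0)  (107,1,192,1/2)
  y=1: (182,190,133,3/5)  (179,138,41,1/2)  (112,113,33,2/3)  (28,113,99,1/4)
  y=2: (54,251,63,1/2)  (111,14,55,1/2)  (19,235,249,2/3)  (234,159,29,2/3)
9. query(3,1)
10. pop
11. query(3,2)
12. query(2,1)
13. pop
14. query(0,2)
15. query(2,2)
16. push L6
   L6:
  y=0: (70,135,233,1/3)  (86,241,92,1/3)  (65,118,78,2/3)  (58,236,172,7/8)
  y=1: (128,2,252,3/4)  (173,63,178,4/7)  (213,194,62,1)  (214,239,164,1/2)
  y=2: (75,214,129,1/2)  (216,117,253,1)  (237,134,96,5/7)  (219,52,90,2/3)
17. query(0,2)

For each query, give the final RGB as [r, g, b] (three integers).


at x=2,y=2 over L1,L2,L3:
L1 α=1/2: [110, 25/2, 91]
L2 α=4/7: [1282/7, 323/14, 1101/7]
L3 α=1/5: [1258/7, 1038/35, 5972/35]
rounded: [180, 30, 171]

at x=2,y=2 over L1,L2,L3,L4:
after L1 α=1/2: [110, 25/2, 91]
after L2 α=4/7: [1282/7, 323/14, 1101/7]
after L3 α=1/5: [1258/7, 1038/35, 5972/35]
after L4 α=4/7: [3774/49, 36294/245, 25056/245]
rounded: [77, 148, 102]

query (3,1) [L1,L2,L3,L5] — begin 0,0,0
L1 α=5/8: [855/8, 595/4, 455/8]
L2 α=1/2: [2863/16, 1255/8, 567/16]
L3 α=1: [125, 239, 62]
L5 α=1/4: [403/4, 415/2, 285/4]
= [101, 208, 71]

query (3,2) [L1,L2,L3] — begin 0,0,0
after L1 α=1: [193, 144, 239]
after L2 α=2/3: [685/3, 286/3, 197]
after L3 α=3/4: [1067/6, 935/6, 395/4]
→ [178, 156, 99]

(2,1) stack=L1,L2,L3; from [0,0,0]:
L1 α=1/4: [203/4, 58, 107/4]
L2 α=1: [188, 131, 161]
L3 α=3/5: [694/5, 721/5, 1066/5]
→ [139, 144, 213]

(0,2) stack=L1,L2; from [0,0,0]:
after L1 α=5/6: [610/3, 565/3, 375/2]
after L2 α=1/5: [3187/15, 2329/15, 774/5]
rounded: [212, 155, 155]

query (2,2) [L1,L2] — begin 0,0,0
+L1 (α=1/2) → [110, 25/2, 91]
+L2 (α=4/7) → [1282/7, 323/14, 1101/7]
→ [183, 23, 157]

at x=0,y=2 over L1,L2,L6:
L1 α=5/6: [610/3, 565/3, 375/2]
L2 α=1/5: [3187/15, 2329/15, 774/5]
L6 α=1/2: [2156/15, 5539/30, 1419/10]
= [144, 185, 142]


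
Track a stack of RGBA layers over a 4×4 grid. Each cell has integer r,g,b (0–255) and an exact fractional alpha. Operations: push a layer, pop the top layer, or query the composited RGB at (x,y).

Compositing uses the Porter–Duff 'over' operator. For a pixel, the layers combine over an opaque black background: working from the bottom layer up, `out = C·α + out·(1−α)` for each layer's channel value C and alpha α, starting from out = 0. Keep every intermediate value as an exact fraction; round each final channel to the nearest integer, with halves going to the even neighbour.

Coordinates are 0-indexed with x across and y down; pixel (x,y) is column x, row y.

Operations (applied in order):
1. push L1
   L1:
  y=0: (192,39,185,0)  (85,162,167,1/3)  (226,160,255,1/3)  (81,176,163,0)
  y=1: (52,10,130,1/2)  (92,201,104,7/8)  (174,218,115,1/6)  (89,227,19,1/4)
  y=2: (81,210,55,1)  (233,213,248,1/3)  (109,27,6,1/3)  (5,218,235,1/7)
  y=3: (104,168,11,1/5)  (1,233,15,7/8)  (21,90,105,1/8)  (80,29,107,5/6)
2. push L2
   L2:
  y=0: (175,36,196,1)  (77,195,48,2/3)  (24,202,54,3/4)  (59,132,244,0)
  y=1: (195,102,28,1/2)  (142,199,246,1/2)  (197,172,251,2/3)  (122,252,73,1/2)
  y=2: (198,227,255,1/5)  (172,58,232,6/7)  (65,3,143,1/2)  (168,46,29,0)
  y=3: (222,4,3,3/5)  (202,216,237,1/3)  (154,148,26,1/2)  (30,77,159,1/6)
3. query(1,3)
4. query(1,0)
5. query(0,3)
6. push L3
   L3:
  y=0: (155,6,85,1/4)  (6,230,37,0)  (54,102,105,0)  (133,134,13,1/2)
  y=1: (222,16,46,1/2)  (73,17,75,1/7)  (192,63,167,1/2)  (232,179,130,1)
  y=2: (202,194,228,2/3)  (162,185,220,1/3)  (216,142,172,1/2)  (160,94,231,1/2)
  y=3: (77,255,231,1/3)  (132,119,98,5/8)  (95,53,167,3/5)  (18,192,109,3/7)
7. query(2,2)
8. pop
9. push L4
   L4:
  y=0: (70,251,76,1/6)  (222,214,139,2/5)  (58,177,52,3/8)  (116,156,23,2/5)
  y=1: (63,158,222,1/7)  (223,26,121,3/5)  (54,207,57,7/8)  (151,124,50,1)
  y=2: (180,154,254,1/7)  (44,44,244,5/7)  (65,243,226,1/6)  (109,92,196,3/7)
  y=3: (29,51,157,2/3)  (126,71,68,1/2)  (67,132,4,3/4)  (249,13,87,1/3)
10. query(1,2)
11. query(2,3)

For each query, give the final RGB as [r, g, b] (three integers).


(1,3) stack=L1,L2; from [0,0,0]:
L1 α=7/8: [7/8, 1631/8, 105/8]
L2 α=1/3: [815/12, 2495/12, 351/4]
rounded: [68, 208, 88]

(1,0) stack=L1,L2; from [0,0,0]:
+L1 (α=1/3) → [85/3, 54, 167/3]
+L2 (α=2/3) → [547/9, 148, 455/9]
→ [61, 148, 51]

(0,3) stack=L1,L2; from [0,0,0]:
+L1 (α=1/5) → [104/5, 168/5, 11/5]
+L2 (α=3/5) → [3538/25, 396/25, 67/25]
rounded: [142, 16, 3]

at x=2,y=2 over L1,L2,L3:
+L1 (α=1/3) → [109/3, 9, 2]
+L2 (α=1/2) → [152/3, 6, 145/2]
+L3 (α=1/2) → [400/3, 74, 489/4]
→ [133, 74, 122]

at x=1,y=2 over L1,L2,L4:
L1 α=1/3: [233/3, 71, 248/3]
L2 α=6/7: [3329/21, 419/7, 632/3]
L4 α=5/7: [11278/147, 2378/49, 4924/21]
= [77, 49, 234]

at x=2,y=3 over L1,L2,L4:
L1 α=1/8: [21/8, 45/4, 105/8]
L2 α=1/2: [1253/16, 637/8, 313/16]
L4 α=3/4: [4469/64, 3805/32, 505/64]
= [70, 119, 8]


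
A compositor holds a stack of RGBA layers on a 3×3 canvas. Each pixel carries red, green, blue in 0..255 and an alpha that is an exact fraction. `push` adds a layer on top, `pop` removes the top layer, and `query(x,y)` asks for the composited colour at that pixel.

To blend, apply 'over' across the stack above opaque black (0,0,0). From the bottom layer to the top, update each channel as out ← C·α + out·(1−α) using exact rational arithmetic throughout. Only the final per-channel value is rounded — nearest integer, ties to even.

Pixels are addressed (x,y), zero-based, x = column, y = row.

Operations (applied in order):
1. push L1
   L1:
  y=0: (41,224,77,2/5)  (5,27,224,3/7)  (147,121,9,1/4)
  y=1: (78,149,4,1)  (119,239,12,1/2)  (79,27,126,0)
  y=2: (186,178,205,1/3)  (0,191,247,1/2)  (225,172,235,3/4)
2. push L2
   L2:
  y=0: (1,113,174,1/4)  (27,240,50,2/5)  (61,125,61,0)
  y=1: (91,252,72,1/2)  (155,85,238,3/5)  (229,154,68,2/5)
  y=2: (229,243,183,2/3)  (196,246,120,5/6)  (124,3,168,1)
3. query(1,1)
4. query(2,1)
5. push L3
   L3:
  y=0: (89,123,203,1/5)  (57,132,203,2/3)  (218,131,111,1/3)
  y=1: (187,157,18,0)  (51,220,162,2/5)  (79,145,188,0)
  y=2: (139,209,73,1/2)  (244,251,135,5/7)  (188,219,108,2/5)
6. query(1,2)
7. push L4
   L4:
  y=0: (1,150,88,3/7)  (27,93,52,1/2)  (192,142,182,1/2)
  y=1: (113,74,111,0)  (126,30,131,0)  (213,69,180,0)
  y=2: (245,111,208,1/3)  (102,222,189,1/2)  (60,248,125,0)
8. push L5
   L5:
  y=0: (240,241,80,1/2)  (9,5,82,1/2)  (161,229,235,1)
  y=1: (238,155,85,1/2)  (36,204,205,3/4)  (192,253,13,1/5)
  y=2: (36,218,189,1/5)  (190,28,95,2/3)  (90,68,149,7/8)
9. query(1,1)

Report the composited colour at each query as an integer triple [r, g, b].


at x=1,y=1 over L1,L2:
+L1 (α=1/2) → [119/2, 239/2, 6]
+L2 (α=3/5) → [584/5, 494/5, 726/5]
= [117, 99, 145]

query (2,1) [L1,L2] — begin 0,0,0
after L1 α=0: [0, 0, 0]
after L2 α=2/5: [458/5, 308/5, 136/5]
→ [92, 62, 27]

(1,2) stack=L1,L2,L3; from [0,0,0]:
after L1 α=1/2: [0, 191/2, 247/2]
after L2 α=5/6: [490/3, 2651/12, 1447/12]
after L3 α=5/7: [4640/21, 10181/42, 5497/42]
= [221, 242, 131]

(1,1) stack=L1,L2,L3,L4,L5; from [0,0,0]:
after L1 α=1/2: [119/2, 239/2, 6]
after L2 α=3/5: [584/5, 494/5, 726/5]
after L3 α=2/5: [2262/25, 3682/25, 3798/25]
after L4 α=0: [2262/25, 3682/25, 3798/25]
after L5 α=3/4: [2481/50, 9491/50, 19173/100]
= [50, 190, 192]


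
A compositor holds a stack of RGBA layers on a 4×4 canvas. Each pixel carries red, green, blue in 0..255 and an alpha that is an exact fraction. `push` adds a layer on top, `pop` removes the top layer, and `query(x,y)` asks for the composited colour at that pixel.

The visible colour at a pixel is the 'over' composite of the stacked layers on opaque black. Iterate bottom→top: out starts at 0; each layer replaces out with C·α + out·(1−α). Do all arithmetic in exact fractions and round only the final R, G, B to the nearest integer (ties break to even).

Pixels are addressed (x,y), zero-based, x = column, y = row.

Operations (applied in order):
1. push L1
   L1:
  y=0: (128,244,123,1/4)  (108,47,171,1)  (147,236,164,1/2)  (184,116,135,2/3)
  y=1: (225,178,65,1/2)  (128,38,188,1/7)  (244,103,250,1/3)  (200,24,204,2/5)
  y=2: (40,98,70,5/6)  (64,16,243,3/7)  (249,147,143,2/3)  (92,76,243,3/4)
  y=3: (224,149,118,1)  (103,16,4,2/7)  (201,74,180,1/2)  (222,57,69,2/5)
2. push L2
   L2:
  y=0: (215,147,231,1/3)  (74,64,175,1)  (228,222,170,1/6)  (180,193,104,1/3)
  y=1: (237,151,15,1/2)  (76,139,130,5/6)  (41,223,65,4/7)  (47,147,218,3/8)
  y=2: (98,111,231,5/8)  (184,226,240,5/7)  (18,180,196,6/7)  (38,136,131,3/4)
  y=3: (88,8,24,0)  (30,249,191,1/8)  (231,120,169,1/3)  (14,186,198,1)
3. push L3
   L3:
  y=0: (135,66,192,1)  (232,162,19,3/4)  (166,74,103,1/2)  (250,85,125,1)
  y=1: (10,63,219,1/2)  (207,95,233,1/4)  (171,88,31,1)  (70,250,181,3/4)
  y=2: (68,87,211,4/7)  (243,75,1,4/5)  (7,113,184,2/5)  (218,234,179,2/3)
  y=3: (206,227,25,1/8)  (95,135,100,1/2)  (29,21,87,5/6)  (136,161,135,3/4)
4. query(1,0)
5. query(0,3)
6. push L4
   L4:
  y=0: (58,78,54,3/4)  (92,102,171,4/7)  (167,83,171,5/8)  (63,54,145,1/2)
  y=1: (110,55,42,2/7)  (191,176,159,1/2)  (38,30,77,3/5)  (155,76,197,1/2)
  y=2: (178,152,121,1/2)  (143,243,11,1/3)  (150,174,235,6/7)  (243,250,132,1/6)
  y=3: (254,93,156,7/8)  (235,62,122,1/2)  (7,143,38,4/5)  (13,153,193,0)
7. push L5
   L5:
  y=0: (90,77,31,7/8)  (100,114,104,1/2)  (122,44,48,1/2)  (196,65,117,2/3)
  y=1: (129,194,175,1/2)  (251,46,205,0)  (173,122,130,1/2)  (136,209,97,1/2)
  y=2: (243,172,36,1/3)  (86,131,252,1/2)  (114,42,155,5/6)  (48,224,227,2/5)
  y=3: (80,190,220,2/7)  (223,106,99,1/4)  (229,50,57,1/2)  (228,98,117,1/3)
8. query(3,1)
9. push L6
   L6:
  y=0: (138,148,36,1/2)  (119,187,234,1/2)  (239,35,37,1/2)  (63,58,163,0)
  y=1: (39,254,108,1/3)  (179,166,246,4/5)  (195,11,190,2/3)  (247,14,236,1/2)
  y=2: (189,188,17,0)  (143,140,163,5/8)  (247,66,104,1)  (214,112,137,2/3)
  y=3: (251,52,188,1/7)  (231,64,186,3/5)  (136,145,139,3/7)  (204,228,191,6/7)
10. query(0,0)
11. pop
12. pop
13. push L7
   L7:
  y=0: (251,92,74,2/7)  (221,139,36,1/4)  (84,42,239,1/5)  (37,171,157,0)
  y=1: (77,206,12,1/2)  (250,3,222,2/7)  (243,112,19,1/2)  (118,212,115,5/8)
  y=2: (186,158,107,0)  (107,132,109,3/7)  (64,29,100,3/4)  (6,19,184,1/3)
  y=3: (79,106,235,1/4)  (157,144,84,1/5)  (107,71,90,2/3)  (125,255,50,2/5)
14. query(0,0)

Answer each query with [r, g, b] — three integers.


query (1,0) [L1,L2,L3] — begin 0,0,0
L1 α=1: [108, 47, 171]
L2 α=1: [74, 64, 175]
L3 α=3/4: [385/2, 275/2, 58]
→ [192, 138, 58]

query (0,3) [L1,L2,L3] — begin 0,0,0
after L1 α=1: [224, 149, 118]
after L2 α=0: [224, 149, 118]
after L3 α=1/8: [887/4, 635/4, 851/8]
rounded: [222, 159, 106]

at x=3,y=1 over L1,L2,L3,L4,L5:
after L1 α=2/5: [80, 48/5, 408/5]
after L2 α=3/8: [541/8, 489/8, 531/4]
after L3 α=3/4: [2221/32, 6489/32, 2703/16]
after L4 α=1/2: [7181/64, 8921/64, 5855/32]
after L5 α=1/2: [15885/128, 22297/128, 8959/64]
→ [124, 174, 140]

query (0,0) [L1,L2,L3,L4,L5,L6] — begin 0,0,0
+L1 (α=1/4) → [32, 61, 123/4]
+L2 (α=1/3) → [93, 269/3, 195/2]
+L3 (α=1) → [135, 66, 192]
+L4 (α=3/4) → [309/4, 75, 177/2]
+L5 (α=7/8) → [2829/32, 307/4, 611/16]
+L6 (α=1/2) → [7245/64, 899/8, 1187/32]
= [113, 112, 37]

(0,0) stack=L1,L2,L3,L4,L7; from [0,0,0]:
after L1 α=1/4: [32, 61, 123/4]
after L2 α=1/3: [93, 269/3, 195/2]
after L3 α=1: [135, 66, 192]
after L4 α=3/4: [309/4, 75, 177/2]
after L7 α=2/7: [3553/28, 559/7, 1181/14]
→ [127, 80, 84]


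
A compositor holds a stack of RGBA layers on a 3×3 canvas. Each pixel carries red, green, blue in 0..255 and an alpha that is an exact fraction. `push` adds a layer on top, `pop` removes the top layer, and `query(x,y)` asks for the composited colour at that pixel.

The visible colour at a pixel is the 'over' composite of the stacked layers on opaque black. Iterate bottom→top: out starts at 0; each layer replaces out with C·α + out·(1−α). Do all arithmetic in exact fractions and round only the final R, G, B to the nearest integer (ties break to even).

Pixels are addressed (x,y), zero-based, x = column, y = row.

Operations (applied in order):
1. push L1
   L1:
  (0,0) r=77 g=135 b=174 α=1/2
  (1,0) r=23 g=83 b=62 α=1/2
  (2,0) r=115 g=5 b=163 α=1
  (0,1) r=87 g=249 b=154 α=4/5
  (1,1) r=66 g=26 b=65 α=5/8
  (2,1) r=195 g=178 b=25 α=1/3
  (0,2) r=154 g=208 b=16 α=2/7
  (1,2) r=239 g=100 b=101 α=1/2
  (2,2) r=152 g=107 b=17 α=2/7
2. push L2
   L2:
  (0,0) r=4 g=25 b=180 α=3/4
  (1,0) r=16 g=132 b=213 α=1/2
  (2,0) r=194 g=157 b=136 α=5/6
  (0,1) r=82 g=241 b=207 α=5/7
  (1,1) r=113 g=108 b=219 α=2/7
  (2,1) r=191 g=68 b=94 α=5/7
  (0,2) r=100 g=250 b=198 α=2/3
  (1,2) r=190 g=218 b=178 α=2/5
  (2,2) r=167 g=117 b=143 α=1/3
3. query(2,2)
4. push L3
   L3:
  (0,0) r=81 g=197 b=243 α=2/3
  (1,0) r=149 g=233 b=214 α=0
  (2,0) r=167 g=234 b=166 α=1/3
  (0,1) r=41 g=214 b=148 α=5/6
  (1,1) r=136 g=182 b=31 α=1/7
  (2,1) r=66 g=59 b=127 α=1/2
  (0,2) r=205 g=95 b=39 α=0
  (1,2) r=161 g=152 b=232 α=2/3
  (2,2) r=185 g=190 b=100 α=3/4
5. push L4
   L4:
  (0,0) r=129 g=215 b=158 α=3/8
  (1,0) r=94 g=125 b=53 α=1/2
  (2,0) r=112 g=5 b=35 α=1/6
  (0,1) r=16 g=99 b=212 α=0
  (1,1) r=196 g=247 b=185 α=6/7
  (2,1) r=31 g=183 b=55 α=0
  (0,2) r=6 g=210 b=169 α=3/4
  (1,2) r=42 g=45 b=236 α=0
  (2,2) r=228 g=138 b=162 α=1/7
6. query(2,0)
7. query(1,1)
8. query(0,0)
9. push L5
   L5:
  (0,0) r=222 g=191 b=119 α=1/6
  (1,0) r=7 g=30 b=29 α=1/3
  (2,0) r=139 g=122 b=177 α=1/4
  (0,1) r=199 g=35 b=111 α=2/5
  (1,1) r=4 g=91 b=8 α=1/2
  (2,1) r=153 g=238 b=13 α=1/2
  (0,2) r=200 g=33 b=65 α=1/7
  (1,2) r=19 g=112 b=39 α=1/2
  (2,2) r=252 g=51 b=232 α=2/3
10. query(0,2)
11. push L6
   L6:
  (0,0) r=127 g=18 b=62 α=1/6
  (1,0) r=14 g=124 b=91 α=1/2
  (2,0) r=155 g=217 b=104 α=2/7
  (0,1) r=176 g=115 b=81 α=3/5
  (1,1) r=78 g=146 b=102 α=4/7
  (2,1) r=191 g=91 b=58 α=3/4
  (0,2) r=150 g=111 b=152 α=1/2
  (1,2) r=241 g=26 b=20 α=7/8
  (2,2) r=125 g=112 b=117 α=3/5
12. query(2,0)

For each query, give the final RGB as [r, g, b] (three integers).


query (2,2) [L1,L2] — begin 0,0,0
+L1 (α=2/7) → [304/7, 214/7, 34/7]
+L2 (α=1/3) → [1777/21, 1247/21, 1069/21]
rounded: [85, 59, 51]

query (2,0) [L1,L2,L3,L4] — begin 0,0,0
after L1 α=1: [115, 5, 163]
after L2 α=5/6: [1085/6, 395/3, 281/2]
after L3 α=1/3: [1586/9, 1492/9, 149]
after L4 α=1/6: [4469/27, 7505/54, 130]
= [166, 139, 130]

at x=1,y=1 over L1,L2,L3,L4:
after L1 α=5/8: [165/4, 65/4, 325/8]
after L2 α=2/7: [247/4, 1189/28, 5129/56]
after L3 α=1/7: [1013/14, 6115/98, 16255/196]
after L4 α=6/7: [17477/98, 151351/686, 233815/1372]
→ [178, 221, 170]

at x=0,y=0 over L1,L2,L3,L4:
after L1 α=1/2: [77/2, 135/2, 87]
after L2 α=3/4: [101/8, 285/8, 627/4]
after L3 α=2/3: [1397/24, 3437/24, 857/4]
after L4 α=3/8: [16273/192, 32665/192, 6181/32]
rounded: [85, 170, 193]

(0,2) stack=L1,L2,L3,L4,L5; from [0,0,0]:
after L1 α=2/7: [44, 416/7, 32/7]
after L2 α=2/3: [244/3, 3916/21, 2804/21]
after L3 α=0: [244/3, 3916/21, 2804/21]
after L4 α=3/4: [149/6, 8573/42, 13451/84]
after L5 α=1/7: [349/7, 8804/49, 14361/98]
→ [50, 180, 147]

(2,0) stack=L1,L2,L3,L4,L5,L6; from [0,0,0]:
after L1 α=1: [115, 5, 163]
after L2 α=5/6: [1085/6, 395/3, 281/2]
after L3 α=1/3: [1586/9, 1492/9, 149]
after L4 α=1/6: [4469/27, 7505/54, 130]
after L5 α=1/4: [1430/9, 9701/72, 567/4]
after L6 α=2/7: [1420/9, 79753/504, 3667/28]
rounded: [158, 158, 131]


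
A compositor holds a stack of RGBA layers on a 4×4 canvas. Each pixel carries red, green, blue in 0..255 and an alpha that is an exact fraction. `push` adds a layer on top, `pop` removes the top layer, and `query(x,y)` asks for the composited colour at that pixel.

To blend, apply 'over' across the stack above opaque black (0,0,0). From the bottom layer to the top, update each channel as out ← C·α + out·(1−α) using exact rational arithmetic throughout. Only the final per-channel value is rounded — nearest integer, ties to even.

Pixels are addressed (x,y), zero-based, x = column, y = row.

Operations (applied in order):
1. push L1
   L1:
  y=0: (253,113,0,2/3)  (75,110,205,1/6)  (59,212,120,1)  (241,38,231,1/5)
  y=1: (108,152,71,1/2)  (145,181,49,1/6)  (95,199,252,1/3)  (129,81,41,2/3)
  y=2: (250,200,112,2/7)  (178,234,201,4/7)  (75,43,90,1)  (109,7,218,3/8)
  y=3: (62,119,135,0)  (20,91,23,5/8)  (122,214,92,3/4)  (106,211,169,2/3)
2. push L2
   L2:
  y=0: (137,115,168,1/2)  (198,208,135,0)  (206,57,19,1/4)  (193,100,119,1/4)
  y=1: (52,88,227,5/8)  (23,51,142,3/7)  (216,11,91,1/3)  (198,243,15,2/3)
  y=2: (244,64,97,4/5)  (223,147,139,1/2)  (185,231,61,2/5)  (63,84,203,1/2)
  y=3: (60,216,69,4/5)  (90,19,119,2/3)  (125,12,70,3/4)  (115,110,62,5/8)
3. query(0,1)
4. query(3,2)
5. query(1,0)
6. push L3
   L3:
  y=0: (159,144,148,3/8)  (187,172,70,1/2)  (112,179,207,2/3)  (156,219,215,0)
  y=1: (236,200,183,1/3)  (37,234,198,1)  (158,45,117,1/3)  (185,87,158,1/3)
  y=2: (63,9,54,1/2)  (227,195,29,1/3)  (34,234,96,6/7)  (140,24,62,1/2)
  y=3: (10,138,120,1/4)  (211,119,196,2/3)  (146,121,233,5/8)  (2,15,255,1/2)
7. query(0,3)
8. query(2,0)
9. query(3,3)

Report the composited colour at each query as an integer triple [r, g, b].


(0,1) stack=L1,L2; from [0,0,0]:
+L1 (α=1/2) → [54, 76, 71/2]
+L2 (α=5/8) → [211/4, 167/2, 2483/16]
= [53, 84, 155]

query (3,2) [L1,L2] — begin 0,0,0
+L1 (α=3/8) → [327/8, 21/8, 327/4]
+L2 (α=1/2) → [831/16, 693/16, 1139/8]
= [52, 43, 142]

(1,0) stack=L1,L2; from [0,0,0]:
after L1 α=1/6: [25/2, 55/3, 205/6]
after L2 α=0: [25/2, 55/3, 205/6]
rounded: [12, 18, 34]

(0,3) stack=L1,L2,L3; from [0,0,0]:
+L1 (α=0) → [0, 0, 0]
+L2 (α=4/5) → [48, 864/5, 276/5]
+L3 (α=1/4) → [77/2, 1641/10, 357/5]
rounded: [38, 164, 71]

at x=2,y=0 over L1,L2,L3:
after L1 α=1: [59, 212, 120]
after L2 α=1/4: [383/4, 693/4, 379/4]
after L3 α=2/3: [1279/12, 2125/12, 2035/12]
rounded: [107, 177, 170]

at x=3,y=3 over L1,L2,L3:
+L1 (α=2/3) → [212/3, 422/3, 338/3]
+L2 (α=5/8) → [787/8, 243/2, 81]
+L3 (α=1/2) → [803/16, 273/4, 168]
→ [50, 68, 168]


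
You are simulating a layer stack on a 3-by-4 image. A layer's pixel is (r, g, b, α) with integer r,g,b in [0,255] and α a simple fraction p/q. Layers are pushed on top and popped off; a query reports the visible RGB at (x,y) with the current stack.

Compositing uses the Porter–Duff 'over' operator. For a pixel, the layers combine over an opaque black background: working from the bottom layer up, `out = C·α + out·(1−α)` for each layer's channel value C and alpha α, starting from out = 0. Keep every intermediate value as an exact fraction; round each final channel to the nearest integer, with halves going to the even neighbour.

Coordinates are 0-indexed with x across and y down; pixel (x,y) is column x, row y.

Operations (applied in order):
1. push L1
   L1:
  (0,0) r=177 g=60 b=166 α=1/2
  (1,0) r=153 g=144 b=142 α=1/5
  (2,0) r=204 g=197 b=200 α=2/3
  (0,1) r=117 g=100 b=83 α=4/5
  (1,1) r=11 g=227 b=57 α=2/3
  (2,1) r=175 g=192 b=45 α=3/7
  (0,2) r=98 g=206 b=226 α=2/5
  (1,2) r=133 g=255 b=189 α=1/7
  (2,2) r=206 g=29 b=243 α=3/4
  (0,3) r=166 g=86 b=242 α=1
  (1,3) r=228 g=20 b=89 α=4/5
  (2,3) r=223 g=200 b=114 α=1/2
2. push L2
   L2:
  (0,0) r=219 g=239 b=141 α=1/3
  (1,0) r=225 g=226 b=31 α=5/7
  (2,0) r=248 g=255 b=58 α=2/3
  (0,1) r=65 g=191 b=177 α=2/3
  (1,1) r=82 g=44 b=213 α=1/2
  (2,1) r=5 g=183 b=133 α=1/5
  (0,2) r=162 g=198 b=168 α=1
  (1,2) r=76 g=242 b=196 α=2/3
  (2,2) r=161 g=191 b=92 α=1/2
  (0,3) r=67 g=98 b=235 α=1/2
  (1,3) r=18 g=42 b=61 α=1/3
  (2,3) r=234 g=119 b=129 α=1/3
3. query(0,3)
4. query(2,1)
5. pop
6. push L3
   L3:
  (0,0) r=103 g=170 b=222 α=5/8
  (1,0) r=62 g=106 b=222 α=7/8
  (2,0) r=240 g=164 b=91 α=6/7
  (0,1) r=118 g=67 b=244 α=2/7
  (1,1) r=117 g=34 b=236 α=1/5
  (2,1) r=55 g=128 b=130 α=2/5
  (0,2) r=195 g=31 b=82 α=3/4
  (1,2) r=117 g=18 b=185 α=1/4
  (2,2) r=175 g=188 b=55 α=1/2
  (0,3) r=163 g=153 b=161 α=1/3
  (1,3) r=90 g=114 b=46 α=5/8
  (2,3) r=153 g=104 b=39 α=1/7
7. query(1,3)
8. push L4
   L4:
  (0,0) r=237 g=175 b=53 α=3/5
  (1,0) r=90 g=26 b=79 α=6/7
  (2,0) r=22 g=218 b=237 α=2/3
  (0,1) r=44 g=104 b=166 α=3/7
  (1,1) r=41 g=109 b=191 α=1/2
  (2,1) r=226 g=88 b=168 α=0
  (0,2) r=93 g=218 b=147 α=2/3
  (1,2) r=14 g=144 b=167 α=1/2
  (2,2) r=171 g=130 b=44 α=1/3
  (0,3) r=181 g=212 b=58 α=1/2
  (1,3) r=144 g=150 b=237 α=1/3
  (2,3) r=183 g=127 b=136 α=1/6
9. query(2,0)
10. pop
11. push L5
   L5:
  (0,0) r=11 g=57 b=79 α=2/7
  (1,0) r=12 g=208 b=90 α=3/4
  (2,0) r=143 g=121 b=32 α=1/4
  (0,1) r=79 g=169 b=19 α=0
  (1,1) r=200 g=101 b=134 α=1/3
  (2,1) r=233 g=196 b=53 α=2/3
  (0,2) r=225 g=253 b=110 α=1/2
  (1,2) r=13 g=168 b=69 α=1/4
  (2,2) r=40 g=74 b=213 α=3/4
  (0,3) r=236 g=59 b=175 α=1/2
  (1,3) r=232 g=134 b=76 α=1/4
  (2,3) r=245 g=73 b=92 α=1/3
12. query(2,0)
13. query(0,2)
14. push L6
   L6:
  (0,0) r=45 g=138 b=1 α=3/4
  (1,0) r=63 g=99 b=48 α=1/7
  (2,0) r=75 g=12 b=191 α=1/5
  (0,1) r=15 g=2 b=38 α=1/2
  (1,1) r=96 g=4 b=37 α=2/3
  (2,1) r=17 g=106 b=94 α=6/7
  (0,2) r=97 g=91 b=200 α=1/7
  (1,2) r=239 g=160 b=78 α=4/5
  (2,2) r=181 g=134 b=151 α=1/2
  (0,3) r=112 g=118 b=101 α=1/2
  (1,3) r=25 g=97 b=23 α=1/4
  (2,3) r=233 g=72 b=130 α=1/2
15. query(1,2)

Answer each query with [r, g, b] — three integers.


query (0,3) [L1,L2] — begin 0,0,0
L1 α=1: [166, 86, 242]
L2 α=1/2: [233/2, 92, 477/2]
rounded: [116, 92, 238]

query (2,1) [L1,L2] — begin 0,0,0
after L1 α=3/7: [75, 576/7, 135/7]
after L2 α=1/5: [61, 717/7, 1471/35]
rounded: [61, 102, 42]

(1,3) stack=L1,L3; from [0,0,0]:
+L1 (α=4/5) → [912/5, 16, 356/5]
+L3 (α=5/8) → [2493/20, 309/4, 1109/20]
rounded: [125, 77, 55]

at x=2,y=0 over L1,L3,L4:
after L1 α=2/3: [136, 394/3, 400/3]
after L3 α=6/7: [1576/7, 478/3, 2038/21]
after L4 α=2/3: [628/7, 1786/9, 11992/63]
→ [90, 198, 190]

at x=2,y=0 over L1,L3,L5:
L1 α=2/3: [136, 394/3, 400/3]
L3 α=6/7: [1576/7, 478/3, 2038/21]
L5 α=1/4: [5729/28, 599/4, 1131/14]
rounded: [205, 150, 81]

query (0,2) [L1,L3,L5] — begin 0,0,0
L1 α=2/5: [196/5, 412/5, 452/5]
L3 α=3/4: [3121/20, 877/20, 841/10]
L5 α=1/2: [7621/40, 5937/40, 1941/20]
= [191, 148, 97]

at x=1,y=2 over L1,L3,L5,L6:
after L1 α=1/7: [19, 255/7, 27]
after L3 α=1/4: [87/2, 891/28, 133/2]
after L5 α=1/4: [287/8, 7377/112, 537/8]
after L6 α=4/5: [1587/8, 79057/560, 3033/40]
= [198, 141, 76]


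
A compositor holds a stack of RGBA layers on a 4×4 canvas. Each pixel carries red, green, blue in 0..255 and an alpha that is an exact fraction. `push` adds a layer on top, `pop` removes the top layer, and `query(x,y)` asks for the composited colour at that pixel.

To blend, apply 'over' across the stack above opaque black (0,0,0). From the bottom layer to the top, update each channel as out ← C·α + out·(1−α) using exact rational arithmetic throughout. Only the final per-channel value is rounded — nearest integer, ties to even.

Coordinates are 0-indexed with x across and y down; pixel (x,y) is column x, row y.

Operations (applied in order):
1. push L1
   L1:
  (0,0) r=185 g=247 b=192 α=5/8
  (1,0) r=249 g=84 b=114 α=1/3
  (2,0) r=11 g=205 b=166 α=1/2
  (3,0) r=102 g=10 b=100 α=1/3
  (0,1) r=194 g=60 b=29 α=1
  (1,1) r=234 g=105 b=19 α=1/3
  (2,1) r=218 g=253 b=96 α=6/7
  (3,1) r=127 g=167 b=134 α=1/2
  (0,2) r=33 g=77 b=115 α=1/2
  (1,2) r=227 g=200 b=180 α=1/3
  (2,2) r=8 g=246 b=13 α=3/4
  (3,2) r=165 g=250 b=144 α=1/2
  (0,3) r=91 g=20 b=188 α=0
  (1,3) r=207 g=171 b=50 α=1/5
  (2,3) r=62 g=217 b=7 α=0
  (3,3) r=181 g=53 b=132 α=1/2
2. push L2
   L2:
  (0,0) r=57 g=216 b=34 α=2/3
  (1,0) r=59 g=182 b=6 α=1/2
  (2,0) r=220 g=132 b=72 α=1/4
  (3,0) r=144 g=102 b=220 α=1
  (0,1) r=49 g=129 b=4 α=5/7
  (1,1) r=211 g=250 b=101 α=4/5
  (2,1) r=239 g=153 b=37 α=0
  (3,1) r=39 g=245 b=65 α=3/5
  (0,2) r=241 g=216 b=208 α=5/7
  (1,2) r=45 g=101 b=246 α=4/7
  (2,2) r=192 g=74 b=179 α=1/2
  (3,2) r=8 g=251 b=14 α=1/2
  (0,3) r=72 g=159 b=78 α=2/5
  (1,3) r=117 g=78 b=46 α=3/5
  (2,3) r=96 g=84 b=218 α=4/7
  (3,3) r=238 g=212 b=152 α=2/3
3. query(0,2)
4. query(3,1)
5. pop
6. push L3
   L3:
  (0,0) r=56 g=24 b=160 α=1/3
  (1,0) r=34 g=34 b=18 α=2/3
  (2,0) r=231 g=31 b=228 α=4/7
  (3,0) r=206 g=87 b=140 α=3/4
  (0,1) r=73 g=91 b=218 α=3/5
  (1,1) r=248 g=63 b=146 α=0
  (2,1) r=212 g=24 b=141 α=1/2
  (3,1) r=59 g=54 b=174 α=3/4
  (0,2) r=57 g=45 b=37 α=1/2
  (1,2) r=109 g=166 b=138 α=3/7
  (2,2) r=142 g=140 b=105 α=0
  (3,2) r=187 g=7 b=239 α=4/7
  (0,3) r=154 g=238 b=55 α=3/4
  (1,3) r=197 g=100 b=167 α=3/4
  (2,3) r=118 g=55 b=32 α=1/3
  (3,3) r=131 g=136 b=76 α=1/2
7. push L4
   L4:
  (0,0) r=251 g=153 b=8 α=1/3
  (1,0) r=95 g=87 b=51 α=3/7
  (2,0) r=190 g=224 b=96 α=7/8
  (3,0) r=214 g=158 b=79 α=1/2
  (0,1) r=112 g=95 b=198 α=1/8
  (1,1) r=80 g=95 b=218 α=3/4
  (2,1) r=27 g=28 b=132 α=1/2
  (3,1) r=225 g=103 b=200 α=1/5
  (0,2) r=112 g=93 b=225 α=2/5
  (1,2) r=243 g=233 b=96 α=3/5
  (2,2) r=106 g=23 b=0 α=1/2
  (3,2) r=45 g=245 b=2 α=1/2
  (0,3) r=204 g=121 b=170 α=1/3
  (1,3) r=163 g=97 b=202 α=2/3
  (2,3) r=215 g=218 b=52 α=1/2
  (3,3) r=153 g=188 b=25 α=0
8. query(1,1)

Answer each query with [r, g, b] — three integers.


query (0,2) [L1,L2] — begin 0,0,0
L1 α=1/2: [33/2, 77/2, 115/2]
L2 α=5/7: [1238/7, 1157/7, 165]
= [177, 165, 165]

at x=3,y=1 over L1,L2:
after L1 α=1/2: [127/2, 167/2, 67]
after L2 α=3/5: [244/5, 902/5, 329/5]
→ [49, 180, 66]

at x=1,y=1 over L1,L3,L4:
+L1 (α=1/3) → [78, 35, 19/3]
+L3 (α=0) → [78, 35, 19/3]
+L4 (α=3/4) → [159/2, 80, 1981/12]
rounded: [80, 80, 165]


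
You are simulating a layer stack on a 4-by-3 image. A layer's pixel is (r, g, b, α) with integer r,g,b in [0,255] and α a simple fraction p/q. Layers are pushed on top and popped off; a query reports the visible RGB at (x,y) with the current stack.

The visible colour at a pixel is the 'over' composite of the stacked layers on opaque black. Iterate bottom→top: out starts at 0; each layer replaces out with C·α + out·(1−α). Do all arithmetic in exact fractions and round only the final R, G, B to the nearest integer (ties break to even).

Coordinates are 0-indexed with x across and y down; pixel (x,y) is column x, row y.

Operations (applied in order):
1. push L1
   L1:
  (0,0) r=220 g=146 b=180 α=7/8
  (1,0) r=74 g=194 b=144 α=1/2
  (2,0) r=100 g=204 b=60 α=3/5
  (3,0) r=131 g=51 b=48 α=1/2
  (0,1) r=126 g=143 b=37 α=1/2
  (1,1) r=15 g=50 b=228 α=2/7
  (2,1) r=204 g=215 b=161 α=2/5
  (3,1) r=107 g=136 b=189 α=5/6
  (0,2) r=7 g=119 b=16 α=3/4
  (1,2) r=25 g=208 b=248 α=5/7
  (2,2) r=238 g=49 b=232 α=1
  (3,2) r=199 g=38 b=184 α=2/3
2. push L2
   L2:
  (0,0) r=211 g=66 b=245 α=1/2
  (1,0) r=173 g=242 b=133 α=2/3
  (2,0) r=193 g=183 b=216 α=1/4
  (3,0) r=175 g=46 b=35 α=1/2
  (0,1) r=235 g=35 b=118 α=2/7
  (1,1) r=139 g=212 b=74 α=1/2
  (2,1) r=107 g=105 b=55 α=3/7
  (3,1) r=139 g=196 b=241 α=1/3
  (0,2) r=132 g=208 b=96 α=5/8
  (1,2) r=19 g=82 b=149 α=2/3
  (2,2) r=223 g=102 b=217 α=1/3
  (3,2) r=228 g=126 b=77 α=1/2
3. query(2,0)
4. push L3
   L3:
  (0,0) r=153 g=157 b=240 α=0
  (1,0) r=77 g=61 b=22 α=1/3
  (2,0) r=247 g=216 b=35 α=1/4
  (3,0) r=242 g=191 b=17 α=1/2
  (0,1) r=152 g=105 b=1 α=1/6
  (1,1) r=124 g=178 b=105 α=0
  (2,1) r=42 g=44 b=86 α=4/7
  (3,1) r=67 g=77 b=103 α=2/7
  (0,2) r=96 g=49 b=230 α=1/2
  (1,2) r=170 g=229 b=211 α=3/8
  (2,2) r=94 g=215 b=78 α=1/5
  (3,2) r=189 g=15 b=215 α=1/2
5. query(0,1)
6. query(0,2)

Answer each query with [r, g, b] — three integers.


(2,0) stack=L1,L2; from [0,0,0]:
after L1 α=3/5: [60, 612/5, 36]
after L2 α=1/4: [373/4, 2751/20, 81]
→ [93, 138, 81]

at x=0,y=1 over L1,L2,L3:
L1 α=1/2: [63, 143/2, 37/2]
L2 α=2/7: [785/7, 855/14, 657/14]
L3 α=1/6: [1663/14, 1915/28, 3299/84]
→ [119, 68, 39]

(0,2) stack=L1,L2,L3; from [0,0,0]:
+L1 (α=3/4) → [21/4, 357/4, 12]
+L2 (α=5/8) → [2703/32, 5231/32, 129/2]
+L3 (α=1/2) → [5775/64, 6799/64, 589/4]
= [90, 106, 147]


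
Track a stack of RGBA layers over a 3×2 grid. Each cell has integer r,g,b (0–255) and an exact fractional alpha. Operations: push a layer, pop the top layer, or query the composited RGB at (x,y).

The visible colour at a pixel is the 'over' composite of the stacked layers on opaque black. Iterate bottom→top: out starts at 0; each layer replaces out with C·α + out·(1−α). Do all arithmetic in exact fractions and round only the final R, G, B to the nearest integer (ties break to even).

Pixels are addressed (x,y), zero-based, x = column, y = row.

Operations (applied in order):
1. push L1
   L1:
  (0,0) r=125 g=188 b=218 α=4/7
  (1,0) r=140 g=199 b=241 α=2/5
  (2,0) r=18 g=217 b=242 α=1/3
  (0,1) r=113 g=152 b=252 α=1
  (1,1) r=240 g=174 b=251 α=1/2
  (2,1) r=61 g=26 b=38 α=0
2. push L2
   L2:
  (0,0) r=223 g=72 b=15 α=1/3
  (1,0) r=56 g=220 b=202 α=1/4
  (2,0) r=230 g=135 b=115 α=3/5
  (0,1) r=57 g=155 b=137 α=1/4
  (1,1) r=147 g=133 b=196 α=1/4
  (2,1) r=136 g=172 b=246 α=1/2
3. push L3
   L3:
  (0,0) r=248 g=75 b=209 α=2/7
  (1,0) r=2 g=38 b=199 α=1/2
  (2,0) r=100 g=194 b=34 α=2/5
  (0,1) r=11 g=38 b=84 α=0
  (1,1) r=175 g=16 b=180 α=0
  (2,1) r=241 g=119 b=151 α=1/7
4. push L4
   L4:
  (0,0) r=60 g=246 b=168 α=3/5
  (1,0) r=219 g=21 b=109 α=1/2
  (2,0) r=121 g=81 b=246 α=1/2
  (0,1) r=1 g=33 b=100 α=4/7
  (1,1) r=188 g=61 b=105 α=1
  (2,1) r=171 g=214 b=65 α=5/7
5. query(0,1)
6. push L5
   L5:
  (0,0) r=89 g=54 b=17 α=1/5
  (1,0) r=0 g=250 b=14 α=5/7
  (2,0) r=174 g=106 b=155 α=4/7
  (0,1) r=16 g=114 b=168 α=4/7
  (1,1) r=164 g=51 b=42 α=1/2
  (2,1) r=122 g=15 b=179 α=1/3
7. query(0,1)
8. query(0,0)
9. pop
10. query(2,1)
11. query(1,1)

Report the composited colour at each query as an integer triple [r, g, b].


(0,1) stack=L1,L2,L3,L4; from [0,0,0]:
L1 α=1: [113, 152, 252]
L2 α=1/4: [99, 611/4, 893/4]
L3 α=0: [99, 611/4, 893/4]
L4 α=4/7: [43, 2361/28, 4279/28]
→ [43, 84, 153]

at x=0,y=1 over L1,L2,L3,L4,L5:
after L1 α=1: [113, 152, 252]
after L2 α=1/4: [99, 611/4, 893/4]
after L3 α=0: [99, 611/4, 893/4]
after L4 α=4/7: [43, 2361/28, 4279/28]
after L5 α=4/7: [193/7, 19851/196, 31653/196]
rounded: [28, 101, 161]

query (0,0) [L1,L2,L3,L4,L5] — begin 0,0,0
L1 α=4/7: [500/7, 752/7, 872/7]
L2 α=1/3: [2561/21, 2008/21, 1849/21]
L3 α=2/7: [23221/147, 13190/147, 18023/147]
L4 α=3/5: [72902/735, 134866/735, 110134/735]
L5 α=1/5: [357023/3675, 579154/3675, 453031/3675]
rounded: [97, 158, 123]

query (2,1) [L1,L2,L3,L4] — begin 0,0,0
+L1 (α=0) → [0, 0, 0]
+L2 (α=1/2) → [68, 86, 123]
+L3 (α=1/7) → [649/7, 635/7, 127]
+L4 (α=5/7) → [7283/49, 8760/49, 579/7]
→ [149, 179, 83]

at x=1,y=1 over L1,L2,L3,L4:
L1 α=1/2: [120, 87, 251/2]
L2 α=1/4: [507/4, 197/2, 1145/8]
L3 α=0: [507/4, 197/2, 1145/8]
L4 α=1: [188, 61, 105]
rounded: [188, 61, 105]


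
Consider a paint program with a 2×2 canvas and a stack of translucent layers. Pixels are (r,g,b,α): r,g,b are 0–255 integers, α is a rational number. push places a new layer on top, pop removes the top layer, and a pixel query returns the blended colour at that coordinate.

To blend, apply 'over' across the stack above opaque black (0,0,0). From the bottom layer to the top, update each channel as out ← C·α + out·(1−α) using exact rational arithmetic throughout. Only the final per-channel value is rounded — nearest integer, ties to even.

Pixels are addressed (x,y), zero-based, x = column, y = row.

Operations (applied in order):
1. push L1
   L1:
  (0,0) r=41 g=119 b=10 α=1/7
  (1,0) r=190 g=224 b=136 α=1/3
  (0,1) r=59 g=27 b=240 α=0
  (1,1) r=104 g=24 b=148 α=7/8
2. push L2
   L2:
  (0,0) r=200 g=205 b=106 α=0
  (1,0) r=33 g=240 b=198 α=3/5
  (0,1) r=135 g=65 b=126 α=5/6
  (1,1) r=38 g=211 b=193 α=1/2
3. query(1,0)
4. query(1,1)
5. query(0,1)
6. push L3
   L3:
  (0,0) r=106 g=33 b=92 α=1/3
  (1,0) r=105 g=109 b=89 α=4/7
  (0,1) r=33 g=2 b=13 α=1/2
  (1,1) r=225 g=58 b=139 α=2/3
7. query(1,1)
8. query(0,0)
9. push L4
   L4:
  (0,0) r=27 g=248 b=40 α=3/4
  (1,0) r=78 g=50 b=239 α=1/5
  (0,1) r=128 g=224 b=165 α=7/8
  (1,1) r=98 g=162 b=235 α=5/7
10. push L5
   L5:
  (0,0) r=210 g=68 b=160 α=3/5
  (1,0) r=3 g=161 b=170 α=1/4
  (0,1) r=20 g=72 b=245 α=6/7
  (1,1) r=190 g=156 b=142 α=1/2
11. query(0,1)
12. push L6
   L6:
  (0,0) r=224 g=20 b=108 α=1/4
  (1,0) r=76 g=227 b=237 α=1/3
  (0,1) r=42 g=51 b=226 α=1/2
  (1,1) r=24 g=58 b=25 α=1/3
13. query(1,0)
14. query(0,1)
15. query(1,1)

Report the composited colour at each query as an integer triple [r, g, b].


query (1,0) [L1,L2] — begin 0,0,0
+L1 (α=1/3) → [190/3, 224/3, 136/3]
+L2 (α=3/5) → [677/15, 2608/15, 2054/15]
rounded: [45, 174, 137]

query (1,1) [L1,L2] — begin 0,0,0
+L1 (α=7/8) → [91, 21, 259/2]
+L2 (α=1/2) → [129/2, 116, 645/4]
rounded: [64, 116, 161]

at x=0,y=1 over L1,L2:
after L1 α=0: [0, 0, 0]
after L2 α=5/6: [225/2, 325/6, 105]
rounded: [112, 54, 105]

(1,1) stack=L1,L2,L3; from [0,0,0]:
+L1 (α=7/8) → [91, 21, 259/2]
+L2 (α=1/2) → [129/2, 116, 645/4]
+L3 (α=2/3) → [343/2, 232/3, 1757/12]
rounded: [172, 77, 146]

(0,0) stack=L1,L2,L3; from [0,0,0]:
after L1 α=1/7: [41/7, 17, 10/7]
after L2 α=0: [41/7, 17, 10/7]
after L3 α=1/3: [824/21, 67/3, 664/21]
= [39, 22, 32]

query (0,1) [L1,L2,L3,L4,L5] — begin 0,0,0
+L1 (α=0) → [0, 0, 0]
+L2 (α=5/6) → [225/2, 325/6, 105]
+L3 (α=1/2) → [291/4, 337/12, 59]
+L4 (α=7/8) → [3875/32, 19153/96, 607/4]
+L5 (α=6/7) → [7715/224, 60625/672, 6487/28]
→ [34, 90, 232]

(1,0) stack=L1,L2,L3,L4,L5,L6; from [0,0,0]:
+L1 (α=1/3) → [190/3, 224/3, 136/3]
+L2 (α=3/5) → [677/15, 2608/15, 2054/15]
+L3 (α=4/7) → [2777/35, 684/5, 3834/35]
+L4 (α=1/5) → [13838/175, 2986/25, 23701/175]
+L5 (α=1/4) → [42039/700, 12983/100, 100853/700]
+L6 (α=1/3) → [68639/1050, 8111/50, 183803/1050]
→ [65, 162, 175]

query (0,1) [L1,L2,L3,L4,L5,L6] — begin 0,0,0
+L1 (α=0) → [0, 0, 0]
+L2 (α=5/6) → [225/2, 325/6, 105]
+L3 (α=1/2) → [291/4, 337/12, 59]
+L4 (α=7/8) → [3875/32, 19153/96, 607/4]
+L5 (α=6/7) → [7715/224, 60625/672, 6487/28]
+L6 (α=1/2) → [17123/448, 94897/1344, 12815/56]
= [38, 71, 229]

at x=1,y=1 over L1,L2,L3,L4,L5,L6:
L1 α=7/8: [91, 21, 259/2]
L2 α=1/2: [129/2, 116, 645/4]
L3 α=2/3: [343/2, 232/3, 1757/12]
L4 α=5/7: [119, 2894/21, 8807/42]
L5 α=1/2: [309/2, 3085/21, 14771/84]
L6 α=1/3: [111, 7388/63, 15821/126]
→ [111, 117, 126]


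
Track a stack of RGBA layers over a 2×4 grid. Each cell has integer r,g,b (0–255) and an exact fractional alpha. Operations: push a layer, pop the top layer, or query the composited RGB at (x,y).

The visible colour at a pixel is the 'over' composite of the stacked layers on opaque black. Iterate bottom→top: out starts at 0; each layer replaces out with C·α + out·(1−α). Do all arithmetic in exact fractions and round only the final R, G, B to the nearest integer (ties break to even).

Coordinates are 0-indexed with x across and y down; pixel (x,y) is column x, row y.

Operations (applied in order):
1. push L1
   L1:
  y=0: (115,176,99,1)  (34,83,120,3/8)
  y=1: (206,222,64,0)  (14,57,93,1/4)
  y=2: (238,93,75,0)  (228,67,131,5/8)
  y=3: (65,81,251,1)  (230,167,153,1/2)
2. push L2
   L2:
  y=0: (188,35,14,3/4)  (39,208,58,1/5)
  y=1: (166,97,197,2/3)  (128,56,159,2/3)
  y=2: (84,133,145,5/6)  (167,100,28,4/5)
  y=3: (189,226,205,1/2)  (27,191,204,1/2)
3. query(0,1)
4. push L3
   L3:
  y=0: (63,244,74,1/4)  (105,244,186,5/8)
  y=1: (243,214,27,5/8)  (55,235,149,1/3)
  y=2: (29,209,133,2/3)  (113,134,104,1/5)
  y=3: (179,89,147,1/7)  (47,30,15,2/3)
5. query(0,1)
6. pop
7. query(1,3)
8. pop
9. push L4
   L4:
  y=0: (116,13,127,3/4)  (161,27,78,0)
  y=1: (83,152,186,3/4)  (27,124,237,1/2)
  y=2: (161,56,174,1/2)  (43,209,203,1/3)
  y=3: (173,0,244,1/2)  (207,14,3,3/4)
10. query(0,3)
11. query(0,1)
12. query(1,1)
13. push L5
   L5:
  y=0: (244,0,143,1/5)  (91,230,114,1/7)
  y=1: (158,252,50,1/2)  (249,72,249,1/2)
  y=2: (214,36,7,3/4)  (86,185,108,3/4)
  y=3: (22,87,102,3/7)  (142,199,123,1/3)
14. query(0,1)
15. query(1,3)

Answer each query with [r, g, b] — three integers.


(0,1) stack=L1,L2; from [0,0,0]:
L1 α=0: [0, 0, 0]
L2 α=2/3: [332/3, 194/3, 394/3]
→ [111, 65, 131]

query (0,1) [L1,L2,L3] — begin 0,0,0
after L1 α=0: [0, 0, 0]
after L2 α=2/3: [332/3, 194/3, 394/3]
after L3 α=5/8: [1547/8, 158, 529/8]
→ [193, 158, 66]

at x=1,y=3 over L1,L2:
L1 α=1/2: [115, 167/2, 153/2]
L2 α=1/2: [71, 549/4, 561/4]
rounded: [71, 137, 140]

(0,3) stack=L1,L4; from [0,0,0]:
+L1 (α=1) → [65, 81, 251]
+L4 (α=1/2) → [119, 81/2, 495/2]
→ [119, 40, 248]

query (0,1) [L1,L4] — begin 0,0,0
after L1 α=0: [0, 0, 0]
after L4 α=3/4: [249/4, 114, 279/2]
= [62, 114, 140]

(1,1) stack=L1,L4; from [0,0,0]:
after L1 α=1/4: [7/2, 57/4, 93/4]
after L4 α=1/2: [61/4, 553/8, 1041/8]
= [15, 69, 130]

query (0,1) [L1,L4,L5] — begin 0,0,0
after L1 α=0: [0, 0, 0]
after L4 α=3/4: [249/4, 114, 279/2]
after L5 α=1/2: [881/8, 183, 379/4]
= [110, 183, 95]

(1,3) stack=L1,L4,L5; from [0,0,0]:
after L1 α=1/2: [115, 167/2, 153/2]
after L4 α=3/4: [184, 251/8, 171/8]
after L5 α=1/3: [170, 349/4, 221/4]
→ [170, 87, 55]


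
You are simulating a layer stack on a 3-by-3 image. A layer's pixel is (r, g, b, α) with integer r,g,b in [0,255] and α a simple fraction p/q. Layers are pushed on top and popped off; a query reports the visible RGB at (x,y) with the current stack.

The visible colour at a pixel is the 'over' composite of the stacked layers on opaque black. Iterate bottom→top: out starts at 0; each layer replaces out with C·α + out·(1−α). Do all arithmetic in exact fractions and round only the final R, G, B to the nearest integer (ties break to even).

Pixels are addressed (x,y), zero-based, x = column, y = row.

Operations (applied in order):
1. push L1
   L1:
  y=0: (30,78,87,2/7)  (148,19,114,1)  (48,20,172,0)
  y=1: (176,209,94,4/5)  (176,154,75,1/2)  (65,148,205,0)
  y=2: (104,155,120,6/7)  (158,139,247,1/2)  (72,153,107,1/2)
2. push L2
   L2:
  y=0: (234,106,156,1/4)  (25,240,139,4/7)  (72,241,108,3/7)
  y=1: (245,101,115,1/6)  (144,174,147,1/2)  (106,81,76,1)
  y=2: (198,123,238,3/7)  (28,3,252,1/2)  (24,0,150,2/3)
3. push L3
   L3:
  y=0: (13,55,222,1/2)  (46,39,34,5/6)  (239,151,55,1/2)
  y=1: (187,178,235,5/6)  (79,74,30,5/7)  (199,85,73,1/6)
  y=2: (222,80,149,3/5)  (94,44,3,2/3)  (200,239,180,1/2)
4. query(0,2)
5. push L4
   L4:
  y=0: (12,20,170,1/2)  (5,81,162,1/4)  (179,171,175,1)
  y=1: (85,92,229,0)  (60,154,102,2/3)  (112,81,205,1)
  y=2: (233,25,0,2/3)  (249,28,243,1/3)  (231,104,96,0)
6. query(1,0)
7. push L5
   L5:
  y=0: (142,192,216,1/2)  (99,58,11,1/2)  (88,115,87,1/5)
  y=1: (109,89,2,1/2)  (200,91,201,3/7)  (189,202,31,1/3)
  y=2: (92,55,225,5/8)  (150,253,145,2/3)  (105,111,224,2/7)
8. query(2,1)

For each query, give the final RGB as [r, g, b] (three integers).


at x=0,y=2 over L1,L2,L3:
+L1 (α=6/7) → [624/7, 930/7, 720/7]
+L2 (α=3/7) → [6654/49, 6303/49, 7878/49]
+L3 (α=3/5) → [45942/245, 24366/245, 37659/245]
= [188, 99, 154]

at x=1,y=0 over L1,L2,L3,L4:
after L1 α=1: [148, 19, 114]
after L2 α=4/7: [544/7, 1017/7, 898/7]
after L3 α=5/6: [359/7, 397/7, 348/7]
after L4 α=1/4: [278/7, 879/14, 1089/14]
= [40, 63, 78]

(2,1) stack=L1,L2,L3,L4,L5; from [0,0,0]:
after L1 α=0: [0, 0, 0]
after L2 α=1: [106, 81, 76]
after L3 α=1/6: [243/2, 245/3, 151/2]
after L4 α=1: [112, 81, 205]
after L5 α=1/3: [413/3, 364/3, 147]
→ [138, 121, 147]
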